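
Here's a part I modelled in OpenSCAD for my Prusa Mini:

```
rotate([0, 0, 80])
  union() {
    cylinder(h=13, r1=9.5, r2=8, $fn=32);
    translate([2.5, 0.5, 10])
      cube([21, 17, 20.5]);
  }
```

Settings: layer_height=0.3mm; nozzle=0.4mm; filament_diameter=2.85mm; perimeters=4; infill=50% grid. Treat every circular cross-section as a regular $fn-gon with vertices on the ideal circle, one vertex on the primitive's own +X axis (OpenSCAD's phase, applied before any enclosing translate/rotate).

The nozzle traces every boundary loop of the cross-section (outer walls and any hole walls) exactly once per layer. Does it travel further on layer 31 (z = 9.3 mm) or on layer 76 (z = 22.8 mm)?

Layer 31 (z = 9.3): the cone: at t=0.715 of its height the radius interpolates to r₁+(r₂−r₁)t = 8.427, giving a regular 32-gon of that circumradius (perimeter = 2·32·8.427·sin(180°/32) = 52.86 mm); the cube at (2.5, 0.5) is absent (z outside [10, 30.5]); Merging all regions: only the cone is present, so the union is just that shape — boundary = 52.86 mm; (rotated 80° about Z; rotation is an isometry so areas/perimeters/island counts are preserved). So its perimeter = 52.86 mm. Layer 76 (z = 22.8): the cone does not reach this height (z outside [0, 13]); the cube at (2.5, 0.5) is present — its section is the full 21×17 rectangle (perimeter 76.00 mm); Combining (union): only the 21×17 cube at (2.5, 0.5) is present, so the union is just that shape — boundary = 76.00 mm; (rotated 80° about Z; rotation is an isometry so areas/perimeters/island counts are preserved). So its perimeter = 76.00 mm. Layer 76 is larger (76.00 vs 52.86 mm).

layer 76 (z = 22.8 mm)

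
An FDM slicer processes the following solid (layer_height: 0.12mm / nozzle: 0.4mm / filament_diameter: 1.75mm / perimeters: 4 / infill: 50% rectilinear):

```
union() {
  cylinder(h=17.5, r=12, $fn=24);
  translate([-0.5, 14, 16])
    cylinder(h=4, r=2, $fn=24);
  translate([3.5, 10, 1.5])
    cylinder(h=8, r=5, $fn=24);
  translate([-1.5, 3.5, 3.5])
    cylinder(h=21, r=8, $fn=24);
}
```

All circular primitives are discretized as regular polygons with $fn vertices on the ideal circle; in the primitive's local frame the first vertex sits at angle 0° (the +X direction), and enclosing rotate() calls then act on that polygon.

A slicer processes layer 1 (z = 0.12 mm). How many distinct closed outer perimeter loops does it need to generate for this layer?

At z = 0.12 mm: the cylinder: section is a regular 24-gon, circumradius r=12; the cylinder at (-0.5, 14) does not reach this height (z outside [16, 20]); the cylinder at (3.5, 10) is not intersected at this z (z outside [1.5, 9.5]); the cylinder at (-1.5, 3.5) is absent (z outside [3.5, 24.5]); Merging all regions: only the r=12 cylinder is present, so the union is just that shape — 1 connected region. The result has 1 disconnected region.

1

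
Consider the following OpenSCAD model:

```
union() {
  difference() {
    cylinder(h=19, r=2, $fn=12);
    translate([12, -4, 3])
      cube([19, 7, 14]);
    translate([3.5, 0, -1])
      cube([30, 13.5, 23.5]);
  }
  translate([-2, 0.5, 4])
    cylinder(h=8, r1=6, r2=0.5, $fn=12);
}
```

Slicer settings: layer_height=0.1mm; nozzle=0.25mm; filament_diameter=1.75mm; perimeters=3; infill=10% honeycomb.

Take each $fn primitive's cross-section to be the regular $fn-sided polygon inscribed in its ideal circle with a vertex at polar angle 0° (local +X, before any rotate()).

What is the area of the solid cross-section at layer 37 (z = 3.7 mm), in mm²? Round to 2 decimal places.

At z = 3.7 mm: the r=2 cylinder gives a regular 12-gon of circumradius 2 (constant along its height) (area = (12/2)·2.000²·sin(360°/12) = 12.00 mm²); the cube at (12, -4) (footprint 19×7) is included at this height (area 133.00 mm²); the cube at (3.5, 0) is present — its section is the full 30×13.5 rectangle (area 405.00 mm²); Subtracting the remaining from the first: starting from the r=2 cylinder (12.00 mm²), the 19×7 cube at (12, -4) misses the remaining region (no effect); the 30×13.5 cube at (3.5, 0) misses the remaining region (no effect) — area = 12.00 mm²; the cone at (-2, 0.5) does not reach this height (z outside [4, 12]); Combining (union): only that combined region is present, so the union is just that shape — area = 12.00 mm². Overall, the cross-section is a single solid region. Net area = 12.00 mm².

12.00 mm²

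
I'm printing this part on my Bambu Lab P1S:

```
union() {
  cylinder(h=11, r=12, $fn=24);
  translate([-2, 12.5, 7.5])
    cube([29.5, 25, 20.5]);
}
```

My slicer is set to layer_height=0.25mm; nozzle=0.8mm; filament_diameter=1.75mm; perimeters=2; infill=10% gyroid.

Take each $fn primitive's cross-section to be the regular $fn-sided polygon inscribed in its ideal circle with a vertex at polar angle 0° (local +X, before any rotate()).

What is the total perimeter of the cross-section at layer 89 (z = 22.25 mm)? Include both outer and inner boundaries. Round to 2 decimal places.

109.00 mm

At z = 22.25 mm: the cylinder is absent (z outside [0, 11]); the 29.5×25 cube at (-2, 12.5) contributes its full rectangle (perimeter 109.00 mm); Merging all regions: only the 29.5×25 cube at (-2, 12.5) is present, so the union is just that shape — boundary = 109.00 mm. Overall, the cross-section is a single solid region. Total boundary length (outer) = 109.00 mm.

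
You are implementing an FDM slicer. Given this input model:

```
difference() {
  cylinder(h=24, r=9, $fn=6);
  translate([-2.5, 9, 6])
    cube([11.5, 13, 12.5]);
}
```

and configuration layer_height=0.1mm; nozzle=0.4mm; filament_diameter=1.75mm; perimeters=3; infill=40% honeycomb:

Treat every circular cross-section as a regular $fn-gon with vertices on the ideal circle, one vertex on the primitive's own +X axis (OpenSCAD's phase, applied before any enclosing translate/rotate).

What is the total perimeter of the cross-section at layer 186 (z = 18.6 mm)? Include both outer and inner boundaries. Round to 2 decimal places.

At z = 18.6 mm: the r=9 cylinder gives a regular 6-gon of circumradius 9 (constant along its height) (perimeter = 2·6·9.000·sin(180°/6) = 54.00 mm); the cube at (-2.5, 9) is absent (z outside [6, 18.5]); Taking the first minus the rest: none of the subtracted shapes is present at this height, so the r=9 cylinder is unchanged — boundary = 54.00 mm. Overall, the cross-section is a single solid region. Total boundary length (outer) = 54.00 mm.

54.00 mm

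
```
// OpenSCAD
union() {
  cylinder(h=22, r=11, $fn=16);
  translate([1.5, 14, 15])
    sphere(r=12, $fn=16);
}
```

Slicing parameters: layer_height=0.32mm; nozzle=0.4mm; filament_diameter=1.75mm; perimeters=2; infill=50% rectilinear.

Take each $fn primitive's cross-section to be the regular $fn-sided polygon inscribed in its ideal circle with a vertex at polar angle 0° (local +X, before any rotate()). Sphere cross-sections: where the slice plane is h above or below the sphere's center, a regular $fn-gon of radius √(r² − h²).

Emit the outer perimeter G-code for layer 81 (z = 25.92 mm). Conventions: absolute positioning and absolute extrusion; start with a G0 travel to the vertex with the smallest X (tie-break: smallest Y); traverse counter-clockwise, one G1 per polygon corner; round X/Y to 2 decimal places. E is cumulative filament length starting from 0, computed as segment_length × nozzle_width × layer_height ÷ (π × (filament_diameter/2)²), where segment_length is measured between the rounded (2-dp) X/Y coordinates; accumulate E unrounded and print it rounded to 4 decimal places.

At z = 25.92 mm: the cylinder does not reach this height (z outside [0, 22]); the sphere at (1.5, 14): section is a regular 16-gon, circumradius = √(r²−h²) = √(12²−10.92²) = 4.975; Combining (union): only the r=12 sphere at (1.5, 14) is present, so the union is just that shape — 1 connected region. The outline is a single polygon with 16 vertices. Extrusion per mm of travel: 0.4 × 0.32 / (π × 0.875²) = 0.053216. Accumulating E over each segment gives final E = 1.6538.

G0 X-3.48 Y14.00 Z25.92
G1 X-3.10 Y12.10 E0.1031
G1 X-2.02 Y10.48 E0.2067
G1 X-0.40 Y9.40 E0.3103
G1 X1.50 Y9.02 E0.4135
G1 X3.40 Y9.40 E0.5166
G1 X5.02 Y10.48 E0.6202
G1 X6.10 Y12.10 E0.7238
G1 X6.48 Y14.00 E0.8269
G1 X6.10 Y15.90 E0.9300
G1 X5.02 Y17.52 E1.0336
G1 X3.40 Y18.60 E1.1372
G1 X1.50 Y18.98 E1.2404
G1 X-0.40 Y18.60 E1.3435
G1 X-2.02 Y17.52 E1.4471
G1 X-3.10 Y15.90 E1.5507
G1 X-3.48 Y14.00 E1.6538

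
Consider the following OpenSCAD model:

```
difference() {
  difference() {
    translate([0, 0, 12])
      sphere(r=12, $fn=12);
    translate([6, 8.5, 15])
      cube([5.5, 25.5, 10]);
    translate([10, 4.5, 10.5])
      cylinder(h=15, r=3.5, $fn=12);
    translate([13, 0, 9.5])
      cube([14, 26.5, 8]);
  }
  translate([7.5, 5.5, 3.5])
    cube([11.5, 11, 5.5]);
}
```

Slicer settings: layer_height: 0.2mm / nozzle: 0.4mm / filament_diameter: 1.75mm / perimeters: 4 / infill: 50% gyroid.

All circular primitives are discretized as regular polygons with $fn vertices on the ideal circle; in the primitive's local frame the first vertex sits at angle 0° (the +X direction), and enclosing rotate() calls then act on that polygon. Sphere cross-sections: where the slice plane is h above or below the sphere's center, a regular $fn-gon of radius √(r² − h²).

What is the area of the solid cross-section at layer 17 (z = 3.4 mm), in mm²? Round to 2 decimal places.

210.12 mm²

At z = 3.4 mm: the r=12 sphere slices to a regular 12-gon of circumradius 8.369 (√(r²−h²) with h=8.6 from center) (area = (12/2)·8.369²·sin(360°/12) = 210.12 mm²); the cube at (6, 8.5) is not intersected at this z (z outside [15, 25]); the cylinder at (10, 4.5) is not intersected at this z (z outside [10.5, 25.5]); the cube at (13, 0) is absent (z outside [9.5, 17.5]); Subtracting the remaining from the first: none of the subtracted shapes is present at this height, so the r=12 sphere is unchanged — area = 210.12 mm²; the cube at (7.5, 5.5) is absent (z outside [3.5, 9]); After the difference (first − rest): none of the subtracted shapes is present at this height, so the result so far is unchanged — area = 210.12 mm². Overall, the cross-section is a single solid region. Net area = 210.12 mm².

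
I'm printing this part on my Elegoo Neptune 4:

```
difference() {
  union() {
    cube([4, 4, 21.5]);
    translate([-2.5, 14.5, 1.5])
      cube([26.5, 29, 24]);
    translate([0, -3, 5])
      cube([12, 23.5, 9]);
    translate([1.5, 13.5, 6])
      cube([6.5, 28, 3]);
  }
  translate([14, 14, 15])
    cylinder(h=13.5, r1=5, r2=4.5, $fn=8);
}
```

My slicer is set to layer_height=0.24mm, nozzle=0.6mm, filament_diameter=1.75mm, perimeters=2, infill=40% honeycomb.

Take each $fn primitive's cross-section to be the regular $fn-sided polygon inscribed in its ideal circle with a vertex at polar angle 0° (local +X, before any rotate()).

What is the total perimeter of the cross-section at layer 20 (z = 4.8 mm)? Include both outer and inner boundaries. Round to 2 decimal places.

127.00 mm

At z = 4.8 mm: the cube is present — its section is the full 4×4 rectangle (perimeter 16.00 mm); the 26.5×29 cube at (-2.5, 14.5) contributes its full rectangle (perimeter 111.00 mm); the cube at (0, -3) is not intersected at this z (z outside [5, 14]); the cube at (1.5, 13.5) is absent (z outside [6, 9]); Taking the union: the 2 present regions are separate (no shared area or edge), so areas and boundary lengths simply add and each stays a separate island — boundary = 127.00 mm; the cone at (14, 14) is absent (z outside [15, 28.5]); Taking the first minus the rest: none of the subtracted shapes is present at this height, so that combined region is unchanged — boundary = 127.00 mm. Overall, the cross-section has 2 separate islands. Total boundary length (outer) = 127.00 mm.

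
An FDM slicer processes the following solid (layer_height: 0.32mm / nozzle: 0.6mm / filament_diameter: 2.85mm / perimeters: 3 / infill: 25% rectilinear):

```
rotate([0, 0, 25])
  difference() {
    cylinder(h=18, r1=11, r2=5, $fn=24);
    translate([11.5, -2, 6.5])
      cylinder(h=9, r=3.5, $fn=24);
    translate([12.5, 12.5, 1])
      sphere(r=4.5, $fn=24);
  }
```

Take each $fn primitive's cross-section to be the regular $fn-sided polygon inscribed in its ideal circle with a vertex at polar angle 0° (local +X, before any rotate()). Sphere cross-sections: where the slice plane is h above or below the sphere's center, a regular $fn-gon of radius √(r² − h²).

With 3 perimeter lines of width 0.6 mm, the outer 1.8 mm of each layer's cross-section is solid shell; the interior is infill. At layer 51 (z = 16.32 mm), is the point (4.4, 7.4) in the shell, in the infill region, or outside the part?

At z = 16.32 mm: the cone contributes a regular 24-gon of circumradius 5.560 (interpolated between r1=11 and r2=5 at t=0.907); the cylinder at (11.5, -2) is absent (z outside [6.5, 15.5]); the sphere at (12.5, 12.5) does not reach this height (|z−center|=15.320 > r=4.5); Taking the first minus the rest: none of the subtracted shapes is present at this height, so the cone is unchanged — 1 connected region; (rotated 25° about Z; rotation is an isometry so areas/perimeters/island counts are preserved). Overall, the cross-section is a single solid region. Undo the 25° rotation: the query point maps to (7.115, 4.847) in the un-rotated model frame. The nearest boundary edge runs (4.82, 2.78)→(3.93, 3.93); distance from the point to it = 3.08 mm. The point is not inside any of the regions above, so it lies outside the cross-section (3.08 mm from the nearest boundary).

outside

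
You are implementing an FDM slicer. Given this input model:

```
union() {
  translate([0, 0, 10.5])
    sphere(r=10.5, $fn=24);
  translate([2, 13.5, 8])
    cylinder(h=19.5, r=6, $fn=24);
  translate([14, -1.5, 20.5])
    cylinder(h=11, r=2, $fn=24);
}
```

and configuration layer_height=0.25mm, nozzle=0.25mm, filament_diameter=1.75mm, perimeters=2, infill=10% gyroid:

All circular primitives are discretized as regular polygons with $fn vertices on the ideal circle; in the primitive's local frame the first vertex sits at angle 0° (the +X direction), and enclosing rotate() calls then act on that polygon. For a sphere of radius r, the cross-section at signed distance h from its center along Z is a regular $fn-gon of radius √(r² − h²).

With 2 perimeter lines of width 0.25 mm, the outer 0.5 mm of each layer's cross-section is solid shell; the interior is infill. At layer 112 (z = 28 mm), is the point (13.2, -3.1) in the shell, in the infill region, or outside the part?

At z = 28 mm: the sphere does not reach this height (|z−center|=17.500 > r=10.5); the cylinder at (2, 13.5) does not reach this height (z outside [8, 27.5]); the r=2 cylinder at (14, -1.5) contributes a regular 24-gon of circumradius 2; Combining (union): only the r=2 cylinder at (14, -1.5) is present, so the union is just that shape — 1 connected region. Overall, the cross-section is a single solid region. The nearest boundary edge runs (13.00, -3.23)→(13.48, -3.43); distance from the point to it = 0.20 mm. The point is inside the cross-section, 0.20 mm from the nearest boundary — within the 0.5 mm shell band (2 × 0.25).

shell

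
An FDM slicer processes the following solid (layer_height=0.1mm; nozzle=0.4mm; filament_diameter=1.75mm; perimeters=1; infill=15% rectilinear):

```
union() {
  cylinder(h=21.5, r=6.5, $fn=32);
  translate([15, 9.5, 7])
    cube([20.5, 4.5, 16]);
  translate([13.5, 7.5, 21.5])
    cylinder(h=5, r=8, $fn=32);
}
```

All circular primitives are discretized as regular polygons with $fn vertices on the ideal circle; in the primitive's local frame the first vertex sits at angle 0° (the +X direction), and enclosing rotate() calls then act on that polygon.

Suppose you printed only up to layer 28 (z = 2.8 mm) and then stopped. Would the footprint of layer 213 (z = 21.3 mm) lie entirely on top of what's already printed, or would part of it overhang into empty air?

Compare the two slices. At z = 2.8: the cylinder: section is a regular 32-gon, circumradius r=6.5 (area = (32/2)·6.500²·sin(360°/32) = 131.88 mm²); the cube at (15, 9.5) does not reach this height (z outside [7, 23]); the cylinder at (13.5, 7.5) does not reach this height (z outside [21.5, 26.5]); Taking the union: only the r=6.5 cylinder is present, so the union is just that shape — area = 131.88 mm². At z = 21.3: the r=6.5 cylinder contributes a regular 32-gon of circumradius 6.5 (area = (32/2)·6.500²·sin(360°/32) = 131.88 mm²); the 20.5×4.5 cube at (15, 9.5) contributes its full rectangle (area 92.25 mm²); the cylinder at (13.5, 7.5) is absent (z outside [21.5, 26.5]); Merging all regions: the 2 present regions are separate (no shared area or edge), so areas and boundary lengths simply add and each stays a separate island — area = 224.13 mm². Checking containment: at z = 21.3 the cross-section extends beyond the z = 2.8 cross-section by about 92.25 mm².

part overhangs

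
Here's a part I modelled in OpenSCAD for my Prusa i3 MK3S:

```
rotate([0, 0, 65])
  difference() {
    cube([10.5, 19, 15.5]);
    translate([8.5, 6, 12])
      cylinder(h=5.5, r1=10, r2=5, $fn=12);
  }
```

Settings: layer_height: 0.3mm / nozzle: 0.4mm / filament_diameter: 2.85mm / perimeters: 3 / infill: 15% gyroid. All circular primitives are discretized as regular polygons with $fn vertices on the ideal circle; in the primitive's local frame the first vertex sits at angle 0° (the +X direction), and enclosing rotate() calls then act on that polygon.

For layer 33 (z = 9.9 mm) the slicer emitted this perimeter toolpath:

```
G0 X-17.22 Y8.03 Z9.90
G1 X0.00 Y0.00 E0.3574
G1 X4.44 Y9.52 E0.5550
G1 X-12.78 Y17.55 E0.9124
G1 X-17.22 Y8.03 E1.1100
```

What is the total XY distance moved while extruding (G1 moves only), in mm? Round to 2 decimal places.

59.01 mm

Sum the Euclidean lengths of each G1 segment: total = 59.01 mm.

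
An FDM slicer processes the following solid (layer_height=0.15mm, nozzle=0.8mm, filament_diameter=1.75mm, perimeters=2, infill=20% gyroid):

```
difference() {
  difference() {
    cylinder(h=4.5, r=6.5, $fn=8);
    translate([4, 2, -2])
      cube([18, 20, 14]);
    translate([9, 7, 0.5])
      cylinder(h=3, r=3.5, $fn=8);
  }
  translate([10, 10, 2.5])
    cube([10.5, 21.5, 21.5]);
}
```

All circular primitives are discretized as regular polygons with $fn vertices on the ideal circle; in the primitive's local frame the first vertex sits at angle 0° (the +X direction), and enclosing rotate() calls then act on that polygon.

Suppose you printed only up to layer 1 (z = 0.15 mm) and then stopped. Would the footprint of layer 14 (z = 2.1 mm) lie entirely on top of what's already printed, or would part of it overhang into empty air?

Compare the two slices. At z = 0.15: the cylinder: section is a regular 8-gon, circumradius r=6.5 (area = (8/2)·6.500²·sin(360°/8) = 119.50 mm²); the cube at (4, 2) is present — its section is the full 18×20 rectangle (area 360.00 mm²); the cylinder at (9, 7) is not intersected at this z (z outside [0.5, 3.5]); Taking the first minus the rest: starting from the r=6.5 cylinder (119.50 mm²), the 18×20 cube at (4, 2) partially overlaps it — only the 3.02 mm² overlap (of its 360.00 mm²) is removed, clipping the outline — area = 116.48 mm²; the cube at (10, 10) is not intersected at this z (z outside [2.5, 24]); After the difference (first − rest): none of the subtracted shapes is present at this height, so the result so far is unchanged — area = 116.48 mm². At z = 2.1: the r=6.5 cylinder gives a regular 8-gon of circumradius 6.5 (constant along its height) (area = (8/2)·6.500²·sin(360°/8) = 119.50 mm²); the cube at (4, 2) is present — its section is the full 18×20 rectangle (area 360.00 mm²); the cylinder at (9, 7): section is a regular 8-gon, circumradius r=3.5 (area = (8/2)·3.500²·sin(360°/8) = 34.65 mm²); Taking the first minus the rest: starting from the r=6.5 cylinder (119.50 mm²), the 18×20 cube at (4, 2) partially overlaps it — only the 3.02 mm² overlap (of its 360.00 mm²) is removed, clipping the outline; the r=3.5 cylinder at (9, 7) misses the remaining region (no effect) — area = 116.48 mm²; the cube at (10, 10) is not intersected at this z (z outside [2.5, 24]); After the difference (first − rest): none of the subtracted shapes is present at this height, so the result so far is unchanged — area = 116.48 mm². Checking containment: the cross-section at z = 2.1 is a subset of the cross-section at z = 0.15.

entirely on top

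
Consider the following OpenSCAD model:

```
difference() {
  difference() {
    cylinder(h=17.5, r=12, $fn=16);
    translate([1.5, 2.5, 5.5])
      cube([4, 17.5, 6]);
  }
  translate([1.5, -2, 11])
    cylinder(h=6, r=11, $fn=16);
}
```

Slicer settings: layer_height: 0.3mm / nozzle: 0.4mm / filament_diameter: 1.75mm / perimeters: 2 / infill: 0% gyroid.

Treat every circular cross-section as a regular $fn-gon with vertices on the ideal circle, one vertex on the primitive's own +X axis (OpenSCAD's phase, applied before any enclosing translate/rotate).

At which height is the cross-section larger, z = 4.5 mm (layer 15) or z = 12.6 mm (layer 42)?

Layer 15 (z = 4.5): the r=12 cylinder contributes a regular 16-gon of circumradius 12 (area = (16/2)·12.000²·sin(360°/16) = 440.85 mm²); the cube at (1.5, 2.5) is absent (z outside [5.5, 11.5]); After the difference (first − rest): none of the subtracted shapes is present at this height, so the r=12 cylinder is unchanged — area = 440.85 mm²; the cylinder at (1.5, -2) is absent (z outside [11, 17]); Subtracting the remaining from the first: none of the subtracted shapes is present at this height, so the result so far is unchanged — area = 440.85 mm². So its area = 440.85 mm². Layer 42 (z = 12.6): the r=12 cylinder gives a regular 16-gon of circumradius 12 (constant along its height) (area = (16/2)·12.000²·sin(360°/16) = 440.85 mm²); the cube at (1.5, 2.5) is not intersected at this z (z outside [5.5, 11.5]); After the difference (first − rest): none of the subtracted shapes is present at this height, so the r=12 cylinder is unchanged — area = 440.85 mm²; the r=11 cylinder at (1.5, -2) contributes a regular 16-gon of circumradius 11 (area = (16/2)·11.000²·sin(360°/16) = 370.44 mm²); Taking the first minus the rest: starting from that combined region (440.85 mm²), the r=11 cylinder at (1.5, -2) partially overlaps it — only the 344.50 mm² overlap (of its 370.44 mm²) is removed, clipping the outline — area = 96.35 mm². So its area = 96.35 mm². Layer 15 is larger (440.85 vs 96.35 mm²).

layer 15 (z = 4.5 mm)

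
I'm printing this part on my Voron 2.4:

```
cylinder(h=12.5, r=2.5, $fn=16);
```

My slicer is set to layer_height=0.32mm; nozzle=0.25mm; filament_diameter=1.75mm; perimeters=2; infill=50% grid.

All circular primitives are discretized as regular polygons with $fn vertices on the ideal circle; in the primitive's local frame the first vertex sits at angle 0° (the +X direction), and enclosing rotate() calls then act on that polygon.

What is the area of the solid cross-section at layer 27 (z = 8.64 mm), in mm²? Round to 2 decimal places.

At z = 8.64 mm: the r=2.5 cylinder gives a regular 16-gon of circumradius 2.5 (constant along its height) (area = (16/2)·2.500²·sin(360°/16) = 19.13 mm²). Overall, the cross-section is a single solid region. Net area = 19.13 mm².

19.13 mm²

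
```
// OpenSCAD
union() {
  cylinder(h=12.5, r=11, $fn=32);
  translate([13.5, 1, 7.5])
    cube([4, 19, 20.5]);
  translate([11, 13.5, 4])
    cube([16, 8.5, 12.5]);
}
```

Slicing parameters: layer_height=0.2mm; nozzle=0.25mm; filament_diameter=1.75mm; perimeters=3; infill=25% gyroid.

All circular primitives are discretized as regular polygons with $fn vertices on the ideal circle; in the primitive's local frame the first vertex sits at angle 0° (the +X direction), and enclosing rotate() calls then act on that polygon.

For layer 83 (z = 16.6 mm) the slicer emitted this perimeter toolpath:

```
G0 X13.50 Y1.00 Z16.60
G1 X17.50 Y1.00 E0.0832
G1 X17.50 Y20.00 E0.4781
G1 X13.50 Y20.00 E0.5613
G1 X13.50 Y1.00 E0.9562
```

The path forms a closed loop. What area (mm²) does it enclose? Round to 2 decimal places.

76.00 mm²

Apply the shoelace formula to the sequence of (X, Y) vertices; enclosed area = 76.00 mm².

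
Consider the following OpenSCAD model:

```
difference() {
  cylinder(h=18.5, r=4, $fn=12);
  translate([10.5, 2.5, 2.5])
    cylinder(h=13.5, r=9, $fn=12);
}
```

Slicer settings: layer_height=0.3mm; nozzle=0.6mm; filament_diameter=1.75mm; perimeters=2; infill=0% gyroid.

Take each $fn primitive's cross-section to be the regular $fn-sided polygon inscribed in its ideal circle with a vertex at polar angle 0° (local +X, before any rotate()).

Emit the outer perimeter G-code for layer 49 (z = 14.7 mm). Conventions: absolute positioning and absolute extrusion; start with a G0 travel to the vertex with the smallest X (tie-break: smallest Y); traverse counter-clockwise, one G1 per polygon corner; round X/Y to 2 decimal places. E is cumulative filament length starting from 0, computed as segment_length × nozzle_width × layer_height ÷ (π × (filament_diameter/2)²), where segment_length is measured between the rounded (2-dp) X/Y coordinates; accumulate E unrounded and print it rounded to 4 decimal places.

G0 X-4.00 Y0.00 Z14.70
G1 X-3.46 Y-2.00 E0.1550
G1 X-2.00 Y-3.46 E0.3095
G1 X0.00 Y-4.00 E0.4646
G1 X2.00 Y-3.46 E0.6196
G1 X3.08 Y-2.38 E0.7339
G1 X2.71 Y-2.00 E0.7736
G1 X1.50 Y2.50 E1.1223
G1 X1.77 Y3.52 E1.2013
G1 X0.00 Y4.00 E1.3385
G1 X-2.00 Y3.46 E1.4936
G1 X-3.46 Y2.00 E1.6481
G1 X-4.00 Y0.00 E1.8031

At z = 14.7 mm: the r=4 cylinder gives a regular 12-gon of circumradius 4 (constant along its height); the cylinder at (10.5, 2.5): section is a regular 12-gon, circumradius r=9; After the difference (first − rest): starting from the r=4 cylinder, the r=9 cylinder at (10.5, 2.5) partially overlaps it — only the 8.05 mm² overlap (of its 243.00 mm²) is removed, clipping the outline — 1 connected region. The outline is a single polygon with 12 vertices. Extrusion per mm of travel: 0.6 × 0.3 / (π × 0.875²) = 0.074835. Accumulating E over each segment gives final E = 1.8031.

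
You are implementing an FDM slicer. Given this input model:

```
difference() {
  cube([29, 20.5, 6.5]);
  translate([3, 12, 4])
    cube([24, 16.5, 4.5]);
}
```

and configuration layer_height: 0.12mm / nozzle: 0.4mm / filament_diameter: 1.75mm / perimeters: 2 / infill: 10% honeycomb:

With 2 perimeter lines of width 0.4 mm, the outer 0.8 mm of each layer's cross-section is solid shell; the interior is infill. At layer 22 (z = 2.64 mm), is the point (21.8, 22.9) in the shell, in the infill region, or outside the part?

outside

At z = 2.64 mm: the cube (footprint 29×20.5) is included at this height; the cube at (3, 12) is not intersected at this z (z outside [4, 8.5]); After the difference (first − rest): none of the subtracted shapes is present at this height, so the 29×20.5 cube is unchanged — 1 connected region. Overall, the cross-section is a single solid region. The nearest boundary edge runs (29.00, 20.50)→(0.00, 20.50); distance from the point to it = 2.40 mm. The point is not inside any of the regions above, so it lies outside the cross-section (2.40 mm from the nearest boundary).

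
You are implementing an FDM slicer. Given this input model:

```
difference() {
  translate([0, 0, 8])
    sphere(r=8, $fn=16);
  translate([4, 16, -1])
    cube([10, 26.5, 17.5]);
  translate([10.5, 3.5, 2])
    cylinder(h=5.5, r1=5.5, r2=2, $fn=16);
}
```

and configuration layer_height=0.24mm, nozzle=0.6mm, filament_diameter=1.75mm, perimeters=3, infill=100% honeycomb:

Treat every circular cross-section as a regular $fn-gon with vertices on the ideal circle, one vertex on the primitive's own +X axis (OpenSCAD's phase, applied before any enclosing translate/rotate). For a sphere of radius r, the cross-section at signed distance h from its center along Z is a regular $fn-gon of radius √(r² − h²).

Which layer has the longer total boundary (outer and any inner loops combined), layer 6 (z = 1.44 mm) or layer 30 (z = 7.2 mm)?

layer 30 (z = 7.2 mm)

Layer 6 (z = 1.44): the sphere: section is a regular 16-gon, circumradius = √(r²−h²) = √(8²−6.56²) = 4.579 (perimeter = 2·16·4.579·sin(180°/16) = 28.59 mm); the 10×26.5 cube at (4, 16) contributes its full rectangle (perimeter 73.00 mm); the cone at (10.5, 3.5) does not reach this height (z outside [2, 7.5]); Taking the first minus the rest: starting from the r=8 sphere, the 10×26.5 cube at (4, 16) misses the remaining region (no effect) — boundary = 28.59 mm. So its perimeter = 28.59 mm. Layer 30 (z = 7.2): the r=8 sphere contributes a regular 16-gon of circumradius √(8²−0.8²) = 7.960 (perimeter = 2·16·7.960·sin(180°/16) = 49.69 mm); the cube at (4, 16) (footprint 10×26.5) is included at this height (perimeter 73.00 mm); the cone at (10.5, 3.5): at t=0.945 of its height the radius interpolates to r₁+(r₂−r₁)t = 2.191, giving a regular 16-gon of that circumradius (perimeter = 2·16·2.191·sin(180°/16) = 13.68 mm); Taking the first minus the rest: starting from the r=8 sphere, the 10×26.5 cube at (4, 16) misses the remaining region (no effect); the cone at (10.5, 3.5) misses the remaining region (no effect) — boundary = 49.69 mm. So its perimeter = 49.69 mm. Layer 30 is larger (49.69 vs 28.59 mm).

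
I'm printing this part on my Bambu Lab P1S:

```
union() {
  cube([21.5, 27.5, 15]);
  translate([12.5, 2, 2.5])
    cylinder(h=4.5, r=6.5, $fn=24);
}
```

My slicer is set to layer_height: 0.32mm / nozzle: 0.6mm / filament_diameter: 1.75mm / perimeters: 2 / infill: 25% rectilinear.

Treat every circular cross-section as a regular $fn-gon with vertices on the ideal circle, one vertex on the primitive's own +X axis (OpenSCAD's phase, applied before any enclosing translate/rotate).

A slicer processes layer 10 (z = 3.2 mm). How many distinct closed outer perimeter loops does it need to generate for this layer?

1

At z = 3.2 mm: the cube is present — its section is the full 21.5×27.5 rectangle; the cylinder at (12.5, 2): section is a regular 24-gon, circumradius r=6.5; Taking the union: the regions partially overlap (shared area 91.06 mm²), so overlapping operands fuse into one piece — 1 connected region. The result has 1 disconnected region.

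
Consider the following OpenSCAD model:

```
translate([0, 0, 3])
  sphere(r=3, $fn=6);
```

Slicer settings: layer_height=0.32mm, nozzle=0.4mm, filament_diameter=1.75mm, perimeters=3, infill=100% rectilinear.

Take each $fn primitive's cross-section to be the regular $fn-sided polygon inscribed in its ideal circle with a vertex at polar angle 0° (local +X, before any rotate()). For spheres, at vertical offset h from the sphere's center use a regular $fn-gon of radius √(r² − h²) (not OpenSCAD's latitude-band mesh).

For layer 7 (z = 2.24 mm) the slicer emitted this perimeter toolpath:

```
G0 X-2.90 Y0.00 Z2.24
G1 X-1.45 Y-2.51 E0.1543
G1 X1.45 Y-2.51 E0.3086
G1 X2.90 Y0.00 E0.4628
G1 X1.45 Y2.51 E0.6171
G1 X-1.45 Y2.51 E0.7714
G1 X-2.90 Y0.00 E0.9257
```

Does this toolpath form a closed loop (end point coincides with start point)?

yes

Start point (G0): (-2.90, 0.00). End point (last G1): the path returns to the start — closed.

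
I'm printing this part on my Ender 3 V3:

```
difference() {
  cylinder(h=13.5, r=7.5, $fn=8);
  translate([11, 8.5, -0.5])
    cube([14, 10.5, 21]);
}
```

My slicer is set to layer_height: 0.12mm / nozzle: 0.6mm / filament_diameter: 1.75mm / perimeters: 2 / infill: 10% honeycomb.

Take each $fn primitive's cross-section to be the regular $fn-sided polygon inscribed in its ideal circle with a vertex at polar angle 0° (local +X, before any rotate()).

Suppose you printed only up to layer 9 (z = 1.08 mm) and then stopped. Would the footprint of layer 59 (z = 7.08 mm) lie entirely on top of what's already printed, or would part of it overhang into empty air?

Compare the two slices. At z = 1.08: the cylinder: section is a regular 8-gon, circumradius r=7.5 (area = (8/2)·7.500²·sin(360°/8) = 159.10 mm²); the cube at (11, 8.5) (footprint 14×10.5) is included at this height (area 147.00 mm²); After the difference (first − rest): starting from the r=7.5 cylinder (159.10 mm²), the 14×10.5 cube at (11, 8.5) misses the remaining region (no effect) — area = 159.10 mm². At z = 7.08: the r=7.5 cylinder contributes a regular 8-gon of circumradius 7.5 (area = (8/2)·7.500²·sin(360°/8) = 159.10 mm²); the cube at (11, 8.5) is present — its section is the full 14×10.5 rectangle (area 147.00 mm²); Taking the first minus the rest: starting from the r=7.5 cylinder (159.10 mm²), the 14×10.5 cube at (11, 8.5) misses the remaining region (no effect) — area = 159.10 mm². Checking containment: the cross-section at z = 7.08 is a subset of the cross-section at z = 1.08.

entirely on top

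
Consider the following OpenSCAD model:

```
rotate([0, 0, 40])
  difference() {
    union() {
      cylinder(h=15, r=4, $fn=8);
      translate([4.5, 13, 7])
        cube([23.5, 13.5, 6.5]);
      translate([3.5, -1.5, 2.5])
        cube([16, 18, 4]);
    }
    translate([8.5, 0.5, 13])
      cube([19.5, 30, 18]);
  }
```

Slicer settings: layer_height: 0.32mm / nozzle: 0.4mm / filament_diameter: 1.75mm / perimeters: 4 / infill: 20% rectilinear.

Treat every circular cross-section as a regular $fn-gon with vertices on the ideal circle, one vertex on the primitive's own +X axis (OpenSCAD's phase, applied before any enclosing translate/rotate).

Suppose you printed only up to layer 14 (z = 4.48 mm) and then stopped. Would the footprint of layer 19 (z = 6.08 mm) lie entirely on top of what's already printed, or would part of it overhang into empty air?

Compare the two slices. At z = 4.48: the r=4 cylinder contributes a regular 8-gon of circumradius 4 (area = (8/2)·4.000²·sin(360°/8) = 45.25 mm²); the cube at (4.5, 13) is absent (z outside [7, 13.5]); the cube at (3.5, -1.5) (footprint 16×18) is included at this height (area 288.00 mm²); Taking the union: the regions partially overlap — summed areas 333.25 mm² minus the doubly-counted overlap 0.60 mm² gives 332.65 mm² — area = 332.65 mm²; the cube at (8.5, 0.5) is absent (z outside [13, 31]); Taking the first minus the rest: none of the subtracted shapes is present at this height, so the result so far is unchanged — area = 332.65 mm²; (whole slice rotated 40° about Z — lengths, areas and connectivity unchanged). At z = 6.08: the r=4 cylinder contributes a regular 8-gon of circumradius 4 (area = (8/2)·4.000²·sin(360°/8) = 45.25 mm²); the cube at (4.5, 13) is not intersected at this z (z outside [7, 13.5]); the cube at (3.5, -1.5) is present — its section is the full 16×18 rectangle (area 288.00 mm²); Merging all regions: the regions partially overlap — summed areas 333.25 mm² minus the doubly-counted overlap 0.60 mm² gives 332.65 mm² — area = 332.65 mm²; the cube at (8.5, 0.5) is absent (z outside [13, 31]); Subtracting the remaining from the first: none of the subtracted shapes is present at this height, so the result so far is unchanged — area = 332.65 mm²; (whole slice rotated 40° about Z — lengths, areas and connectivity unchanged). Checking containment: the cross-section at z = 6.08 is a subset of the cross-section at z = 4.48.

entirely on top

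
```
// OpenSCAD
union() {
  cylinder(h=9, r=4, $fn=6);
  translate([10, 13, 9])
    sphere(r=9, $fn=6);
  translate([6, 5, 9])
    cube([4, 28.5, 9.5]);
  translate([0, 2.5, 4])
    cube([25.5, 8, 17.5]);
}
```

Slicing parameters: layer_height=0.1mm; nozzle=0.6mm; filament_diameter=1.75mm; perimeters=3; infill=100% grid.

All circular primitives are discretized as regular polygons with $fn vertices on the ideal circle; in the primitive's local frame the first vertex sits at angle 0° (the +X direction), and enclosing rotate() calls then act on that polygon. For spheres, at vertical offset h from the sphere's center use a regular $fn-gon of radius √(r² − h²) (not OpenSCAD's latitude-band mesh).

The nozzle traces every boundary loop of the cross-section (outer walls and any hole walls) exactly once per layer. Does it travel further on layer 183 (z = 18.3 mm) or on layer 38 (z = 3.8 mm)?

layer 183 (z = 18.3 mm)

Layer 183 (z = 18.3): the cylinder is not intersected at this z (z outside [0, 9]); the sphere at (10, 13) is not intersected at this z (|z−center|=9.300 > r=9); the cube at (6, 5) is present — its section is the full 4×28.5 rectangle (perimeter 65.00 mm); the cube at (0, 2.5) (footprint 25.5×8) is included at this height (perimeter 67.00 mm); Merging all regions: the regions partially overlap (shared area 22.00 mm²), so the edge portions inside another operand are dropped and the merged outline is re-measured after clipping — boundary = 113.00 mm. So its perimeter = 113.00 mm. Layer 38 (z = 3.8): the cylinder: section is a regular 6-gon, circumradius r=4 (perimeter = 2·6·4.000·sin(180°/6) = 24.00 mm); the r=9 sphere at (10, 13) slices to a regular 6-gon of circumradius 7.346 (√(r²−h²) with h=5.2 from center) (perimeter = 2·6·7.346·sin(180°/6) = 44.07 mm); the cube at (6, 5) is not intersected at this z (z outside [9, 18.5]); the cube at (0, 2.5) is absent (z outside [4, 21.5]); Combining (union): the 2 present regions are separate (no shared area or edge), so areas and boundary lengths simply add and each stays a separate island — boundary = 68.07 mm. So its perimeter = 68.07 mm. Layer 183 is larger (113.00 vs 68.07 mm).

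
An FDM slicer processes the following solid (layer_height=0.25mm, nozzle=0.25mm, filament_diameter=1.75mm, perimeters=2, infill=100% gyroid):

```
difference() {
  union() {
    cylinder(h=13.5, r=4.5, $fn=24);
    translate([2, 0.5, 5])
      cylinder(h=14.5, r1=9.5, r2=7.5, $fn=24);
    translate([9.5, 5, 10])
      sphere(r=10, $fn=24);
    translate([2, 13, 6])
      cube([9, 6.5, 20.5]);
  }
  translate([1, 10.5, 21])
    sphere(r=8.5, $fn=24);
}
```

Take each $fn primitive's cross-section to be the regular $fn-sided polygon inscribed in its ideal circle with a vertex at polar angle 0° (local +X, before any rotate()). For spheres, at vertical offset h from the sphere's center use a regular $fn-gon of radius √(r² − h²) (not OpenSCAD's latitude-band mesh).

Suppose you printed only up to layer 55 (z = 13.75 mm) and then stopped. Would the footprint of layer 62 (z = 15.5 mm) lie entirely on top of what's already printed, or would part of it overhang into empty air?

Compare the two slices. At z = 13.75: the cylinder is not intersected at this z (z outside [0, 13.5]); the cone at (2, 0.5) (r1=9.5→r2=7.5) has section circumradius 8.293 here — a regular 24-gon (area = (24/2)·8.293²·sin(360°/24) = 213.61 mm²); the sphere at (9.5, 5): section is a regular 24-gon, circumradius = √(r²−h²) = √(10²−3.75²) = 9.270 (area = (24/2)·9.270²·sin(360°/24) = 266.91 mm²); the cube at (2, 13) is present — its section is the full 9×6.5 rectangle (area 58.50 mm²); Combining (union): the regions partially overlap — summed areas 539.01 mm² minus the doubly-counted overlap 98.62 mm² gives 440.39 mm² — area = 440.39 mm²; the r=8.5 sphere at (1, 10.5) slices to a regular 24-gon of circumradius 4.437 (√(r²−h²) with h=7.25 from center) (area = (24/2)·4.437²·sin(360°/24) = 61.15 mm²); Taking the first minus the rest: starting from the result so far (440.39 mm²), the r=8.5 sphere at (1, 10.5) partially overlaps it — only the 27.57 mm² overlap (of its 61.15 mm²) is removed, clipping the outline — area = 412.81 mm². At z = 15.5: the cylinder is absent (z outside [0, 13.5]); the cone at (2, 0.5): at t=0.724 of its height the radius interpolates to r₁+(r₂−r₁)t = 8.052, giving a regular 24-gon of that circumradius (area = (24/2)·8.052²·sin(360°/24) = 201.35 mm²); the sphere at (9.5, 5): section is a regular 24-gon, circumradius = √(r²−h²) = √(10²−5.5²) = 8.352 (area = (24/2)·8.352²·sin(360°/24) = 216.63 mm²); the cube at (2, 13) is present — its section is the full 9×6.5 rectangle (area 58.50 mm²); Taking the union: the regions partially overlap — summed areas 476.48 mm² minus the doubly-counted overlap 74.22 mm² gives 402.26 mm² — area = 402.26 mm²; the r=8.5 sphere at (1, 10.5) slices to a regular 24-gon of circumradius 6.481 (√(r²−h²) with h=5.5 from center) (area = (24/2)·6.481²·sin(360°/24) = 130.44 mm²); Subtracting the remaining from the first: starting from that combined region (402.26 mm²), the r=8.5 sphere at (1, 10.5) partially overlaps it — only the 62.35 mm² overlap (of its 130.44 mm²) is removed, clipping the outline — area = 339.91 mm². Checking containment: the cross-section at z = 15.5 is a subset of the cross-section at z = 13.75.

entirely on top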